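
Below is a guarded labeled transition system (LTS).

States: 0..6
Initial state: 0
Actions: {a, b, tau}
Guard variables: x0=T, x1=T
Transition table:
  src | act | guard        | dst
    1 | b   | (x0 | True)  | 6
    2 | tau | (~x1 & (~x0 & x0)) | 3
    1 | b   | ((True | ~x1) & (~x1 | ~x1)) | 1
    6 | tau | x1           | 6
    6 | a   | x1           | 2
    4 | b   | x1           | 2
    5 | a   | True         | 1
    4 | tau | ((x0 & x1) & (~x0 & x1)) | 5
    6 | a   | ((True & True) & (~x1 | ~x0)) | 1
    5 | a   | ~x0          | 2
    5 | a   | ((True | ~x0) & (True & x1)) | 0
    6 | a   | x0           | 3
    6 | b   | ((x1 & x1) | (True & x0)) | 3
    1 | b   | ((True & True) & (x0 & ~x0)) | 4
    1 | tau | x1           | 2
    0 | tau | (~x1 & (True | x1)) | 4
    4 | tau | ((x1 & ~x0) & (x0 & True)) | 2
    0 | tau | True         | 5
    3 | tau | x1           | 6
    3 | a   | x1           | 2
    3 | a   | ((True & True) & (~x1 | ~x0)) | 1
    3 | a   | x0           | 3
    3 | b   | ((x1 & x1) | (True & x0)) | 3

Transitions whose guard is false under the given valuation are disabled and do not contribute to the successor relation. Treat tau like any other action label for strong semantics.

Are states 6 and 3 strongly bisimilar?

Bisimulation quotient by refinement:
  P[0] = {{0,1,2,3,4,5,6}}
  P[1] = {{0},{1},{2},{3,6},{4},{5}}
Fixed point at round 2; 6 class(es).
6∈{3,6}, 3∈{3,6}

Answer: BISIMILAR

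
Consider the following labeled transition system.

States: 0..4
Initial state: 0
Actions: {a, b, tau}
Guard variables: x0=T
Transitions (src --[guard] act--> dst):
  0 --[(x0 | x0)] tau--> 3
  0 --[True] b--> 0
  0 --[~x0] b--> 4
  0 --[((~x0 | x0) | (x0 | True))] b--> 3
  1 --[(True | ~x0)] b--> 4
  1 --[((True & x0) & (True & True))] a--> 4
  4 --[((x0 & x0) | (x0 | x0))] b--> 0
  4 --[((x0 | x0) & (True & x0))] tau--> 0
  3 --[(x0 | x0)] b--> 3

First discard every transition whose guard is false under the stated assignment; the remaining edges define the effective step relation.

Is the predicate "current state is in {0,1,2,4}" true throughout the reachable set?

Answer: INVARIANT VIOLATED at state 3

Trace:
Safe = {0,1,2,4}
Reach set: {0,3}
  0: ok
  3: VIOLATES
witness against invariant: tau → 3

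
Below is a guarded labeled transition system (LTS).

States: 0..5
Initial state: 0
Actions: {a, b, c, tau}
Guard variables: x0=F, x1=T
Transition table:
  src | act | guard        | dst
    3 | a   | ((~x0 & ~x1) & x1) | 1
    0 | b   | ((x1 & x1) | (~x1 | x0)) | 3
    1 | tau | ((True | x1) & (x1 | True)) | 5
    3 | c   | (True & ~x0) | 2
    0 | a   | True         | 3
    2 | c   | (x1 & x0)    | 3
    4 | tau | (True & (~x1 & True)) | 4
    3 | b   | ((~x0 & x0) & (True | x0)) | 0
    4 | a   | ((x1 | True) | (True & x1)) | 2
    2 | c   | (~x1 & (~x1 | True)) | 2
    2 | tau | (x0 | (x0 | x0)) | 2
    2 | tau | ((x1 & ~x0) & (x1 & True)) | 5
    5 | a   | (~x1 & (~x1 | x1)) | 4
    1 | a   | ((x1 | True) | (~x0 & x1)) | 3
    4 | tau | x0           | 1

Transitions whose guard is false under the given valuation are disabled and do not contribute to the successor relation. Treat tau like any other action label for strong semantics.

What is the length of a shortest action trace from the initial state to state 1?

Breadth-first toward 1:
  depth 0: {0}
  depth 1: {3}
  depth 2: {2}
  depth 3: {5}
1 never appears.

Answer: UNREACHABLE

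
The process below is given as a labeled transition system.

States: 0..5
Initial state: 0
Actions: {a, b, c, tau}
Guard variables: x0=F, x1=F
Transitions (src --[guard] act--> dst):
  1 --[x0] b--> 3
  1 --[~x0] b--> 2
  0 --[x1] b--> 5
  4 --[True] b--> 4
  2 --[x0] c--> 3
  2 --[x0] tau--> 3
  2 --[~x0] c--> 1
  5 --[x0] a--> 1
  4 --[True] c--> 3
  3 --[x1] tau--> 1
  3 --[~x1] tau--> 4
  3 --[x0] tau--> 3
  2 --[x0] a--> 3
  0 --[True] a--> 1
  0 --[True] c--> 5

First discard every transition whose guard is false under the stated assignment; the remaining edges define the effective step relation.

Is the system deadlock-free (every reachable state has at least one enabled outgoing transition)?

Reachable = {0,1,2,5}
  0: a→1  c→5  [deg 2]
  1: b→2  [deg 1]
  2: c→1  [deg 1]
  5: ∅  [STUCK]
witness 5: c

Answer: DEADLOCK at state 5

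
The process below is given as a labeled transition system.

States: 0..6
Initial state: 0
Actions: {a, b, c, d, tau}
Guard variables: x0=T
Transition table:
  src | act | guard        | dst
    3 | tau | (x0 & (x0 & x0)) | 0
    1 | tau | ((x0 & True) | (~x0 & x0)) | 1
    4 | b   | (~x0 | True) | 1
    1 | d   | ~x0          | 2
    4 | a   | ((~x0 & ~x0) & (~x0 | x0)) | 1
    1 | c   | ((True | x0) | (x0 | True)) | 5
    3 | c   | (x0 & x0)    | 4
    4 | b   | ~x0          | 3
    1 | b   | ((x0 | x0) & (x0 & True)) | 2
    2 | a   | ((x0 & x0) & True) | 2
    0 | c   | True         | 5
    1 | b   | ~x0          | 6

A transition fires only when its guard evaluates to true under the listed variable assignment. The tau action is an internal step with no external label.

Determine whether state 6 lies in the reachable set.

Guard filter leaves 8 enabled edge(s).
depth 0: {0}
depth 1: {5}  total {0,5}
Reachable = {0,5}

Answer: UNREACHABLE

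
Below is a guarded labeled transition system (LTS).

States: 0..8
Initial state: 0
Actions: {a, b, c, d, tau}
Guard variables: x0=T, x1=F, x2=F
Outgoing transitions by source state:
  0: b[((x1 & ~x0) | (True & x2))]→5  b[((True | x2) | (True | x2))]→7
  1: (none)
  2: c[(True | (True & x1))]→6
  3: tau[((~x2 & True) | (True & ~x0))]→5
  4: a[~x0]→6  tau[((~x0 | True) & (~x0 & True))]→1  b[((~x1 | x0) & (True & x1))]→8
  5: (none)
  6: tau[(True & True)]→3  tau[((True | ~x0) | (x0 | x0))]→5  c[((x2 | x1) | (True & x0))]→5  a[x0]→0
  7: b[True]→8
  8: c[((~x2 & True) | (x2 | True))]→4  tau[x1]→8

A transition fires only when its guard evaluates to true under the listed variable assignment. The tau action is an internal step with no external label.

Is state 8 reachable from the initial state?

After dropping false guards: 9 live edges.
depth 0: {0}
depth 1: {7}  now seen {0,7}
depth 2: {8}  now seen {0,7,8}
depth 3: {4}  now seen {0,4,7,8}
R = {0,4,7,8}
Path to 8: b·b

Answer: REACHABLE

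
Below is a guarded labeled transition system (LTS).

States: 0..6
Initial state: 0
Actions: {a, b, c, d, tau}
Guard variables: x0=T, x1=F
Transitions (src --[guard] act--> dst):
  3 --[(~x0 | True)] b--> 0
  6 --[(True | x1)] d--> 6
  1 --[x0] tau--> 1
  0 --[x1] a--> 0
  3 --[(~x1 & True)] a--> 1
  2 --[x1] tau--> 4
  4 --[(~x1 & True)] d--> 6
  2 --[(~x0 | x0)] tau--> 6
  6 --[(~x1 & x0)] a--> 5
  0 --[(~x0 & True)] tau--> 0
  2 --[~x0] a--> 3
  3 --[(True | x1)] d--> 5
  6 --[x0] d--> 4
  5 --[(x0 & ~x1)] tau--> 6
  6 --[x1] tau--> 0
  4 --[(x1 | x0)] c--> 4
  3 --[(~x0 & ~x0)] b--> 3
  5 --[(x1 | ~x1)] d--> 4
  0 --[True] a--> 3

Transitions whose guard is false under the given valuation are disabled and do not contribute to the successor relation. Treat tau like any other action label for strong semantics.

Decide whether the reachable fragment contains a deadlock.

Answer: DEADLOCK-FREE

Working:
R = {0,1,3,4,5,6}
  0: a→3  [1 out]
  1: tau→1  [1 out]
  3: a→1  b→0  d→5  [3 out]
  4: c→4  d→6  [2 out]
  5: d→4  tau→6  [2 out]
  6: a→5  d→4  d→6  [3 out]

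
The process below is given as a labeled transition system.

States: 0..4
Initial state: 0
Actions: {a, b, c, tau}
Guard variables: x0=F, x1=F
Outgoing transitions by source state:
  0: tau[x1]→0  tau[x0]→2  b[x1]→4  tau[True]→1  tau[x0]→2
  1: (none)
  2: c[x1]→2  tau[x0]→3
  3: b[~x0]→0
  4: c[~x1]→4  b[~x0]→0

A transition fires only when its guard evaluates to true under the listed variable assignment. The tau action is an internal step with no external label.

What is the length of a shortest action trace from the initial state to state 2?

Layered search for 2:
  L0 = {0}
  L1 = {1}
2 never appears.

Answer: UNREACHABLE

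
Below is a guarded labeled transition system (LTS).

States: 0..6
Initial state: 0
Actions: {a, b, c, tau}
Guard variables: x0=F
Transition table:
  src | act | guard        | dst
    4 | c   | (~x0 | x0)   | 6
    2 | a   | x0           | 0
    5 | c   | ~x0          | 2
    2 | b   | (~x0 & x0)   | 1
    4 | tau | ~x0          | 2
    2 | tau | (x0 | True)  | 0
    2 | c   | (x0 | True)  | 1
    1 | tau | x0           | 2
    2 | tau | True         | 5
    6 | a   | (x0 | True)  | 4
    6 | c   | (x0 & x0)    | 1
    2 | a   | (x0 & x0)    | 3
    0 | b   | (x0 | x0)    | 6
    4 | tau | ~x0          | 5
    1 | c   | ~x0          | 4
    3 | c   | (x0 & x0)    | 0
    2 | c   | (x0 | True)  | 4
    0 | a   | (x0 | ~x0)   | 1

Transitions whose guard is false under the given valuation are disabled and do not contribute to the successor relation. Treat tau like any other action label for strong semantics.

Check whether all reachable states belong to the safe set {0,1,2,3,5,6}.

Answer: INVARIANT VIOLATED at state 4

Analysis:
Allowed set {0,1,2,3,5,6}
Reachable = {0,1,2,4,5,6}
  0: ok
  1: ok
  2: ok
  4: outside
  5: ok
  6: ok
witness against invariant: a·c → 4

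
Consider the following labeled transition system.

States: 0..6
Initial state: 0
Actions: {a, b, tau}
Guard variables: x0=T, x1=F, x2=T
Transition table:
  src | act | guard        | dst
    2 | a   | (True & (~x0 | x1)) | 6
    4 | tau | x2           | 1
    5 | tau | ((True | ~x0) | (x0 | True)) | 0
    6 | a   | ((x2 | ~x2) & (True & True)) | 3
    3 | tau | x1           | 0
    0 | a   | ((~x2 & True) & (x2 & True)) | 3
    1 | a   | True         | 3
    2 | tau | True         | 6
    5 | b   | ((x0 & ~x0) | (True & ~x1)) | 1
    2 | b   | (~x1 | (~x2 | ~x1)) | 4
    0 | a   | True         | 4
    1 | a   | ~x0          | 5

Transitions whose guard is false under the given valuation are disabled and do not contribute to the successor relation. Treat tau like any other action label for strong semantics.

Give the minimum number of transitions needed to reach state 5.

Breadth-first toward 5:
  depth 0: {0}
  depth 1: {4}
  depth 2: {1}
  depth 3: {3}
5 never appears.

Answer: UNREACHABLE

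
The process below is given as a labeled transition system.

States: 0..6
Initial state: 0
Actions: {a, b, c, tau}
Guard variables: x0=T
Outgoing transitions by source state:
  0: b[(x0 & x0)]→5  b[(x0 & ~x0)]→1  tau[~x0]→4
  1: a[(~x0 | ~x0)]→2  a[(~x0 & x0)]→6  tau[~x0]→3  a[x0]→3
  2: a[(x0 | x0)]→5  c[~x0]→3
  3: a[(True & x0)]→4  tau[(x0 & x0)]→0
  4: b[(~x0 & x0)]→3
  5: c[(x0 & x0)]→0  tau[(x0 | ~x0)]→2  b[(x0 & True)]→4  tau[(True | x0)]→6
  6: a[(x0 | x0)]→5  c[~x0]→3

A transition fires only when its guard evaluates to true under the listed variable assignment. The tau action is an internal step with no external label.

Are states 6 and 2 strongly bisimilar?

Refine partition for ~:
  π0 = {{0,1,2,3,4,5,6}}
  π1 = {{0},{1,2,6},{3},{4},{5}}
  π2 = {{0},{1},{2,6},{3},{4},{5}}
stable after 3 split(s): 6 block(s)
[6]={2,6}  [2]={2,6}

Answer: BISIMILAR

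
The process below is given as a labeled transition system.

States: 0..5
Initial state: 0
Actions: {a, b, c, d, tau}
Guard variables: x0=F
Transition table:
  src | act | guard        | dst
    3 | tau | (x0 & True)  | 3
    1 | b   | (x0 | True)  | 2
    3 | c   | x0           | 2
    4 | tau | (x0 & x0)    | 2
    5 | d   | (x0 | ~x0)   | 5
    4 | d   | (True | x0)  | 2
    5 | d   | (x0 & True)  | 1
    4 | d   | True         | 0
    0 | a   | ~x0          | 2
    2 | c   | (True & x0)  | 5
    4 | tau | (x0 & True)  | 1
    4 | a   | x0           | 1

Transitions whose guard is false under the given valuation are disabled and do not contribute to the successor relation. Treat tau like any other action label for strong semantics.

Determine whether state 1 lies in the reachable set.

5 transition(s) survive guard evaluation.
L0 = {0}
L1 = {2}  now seen {0,2}
Reachable = {0,2}

Answer: UNREACHABLE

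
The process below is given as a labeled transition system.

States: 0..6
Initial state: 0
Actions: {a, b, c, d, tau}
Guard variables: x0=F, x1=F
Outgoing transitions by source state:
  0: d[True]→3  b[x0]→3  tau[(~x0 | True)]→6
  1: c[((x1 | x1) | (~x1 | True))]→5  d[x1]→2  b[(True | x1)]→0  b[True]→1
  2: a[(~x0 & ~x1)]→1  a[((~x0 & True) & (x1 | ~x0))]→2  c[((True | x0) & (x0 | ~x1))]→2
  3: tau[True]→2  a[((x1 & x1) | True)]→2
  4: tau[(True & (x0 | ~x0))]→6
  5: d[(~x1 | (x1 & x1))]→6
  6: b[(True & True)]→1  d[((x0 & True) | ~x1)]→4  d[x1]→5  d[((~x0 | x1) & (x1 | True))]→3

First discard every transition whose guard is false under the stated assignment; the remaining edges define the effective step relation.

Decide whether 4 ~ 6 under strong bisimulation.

Compute ~ classes (split until stable):
  π0 = {{0,1,2,3,4,5,6}}
  π1 = {{0},{1},{2},{3},{4},{5},{6}}
Fixed point at round 2; 7 class(es).
[4]={4}  [6]={6}

Answer: NOT BISIMILAR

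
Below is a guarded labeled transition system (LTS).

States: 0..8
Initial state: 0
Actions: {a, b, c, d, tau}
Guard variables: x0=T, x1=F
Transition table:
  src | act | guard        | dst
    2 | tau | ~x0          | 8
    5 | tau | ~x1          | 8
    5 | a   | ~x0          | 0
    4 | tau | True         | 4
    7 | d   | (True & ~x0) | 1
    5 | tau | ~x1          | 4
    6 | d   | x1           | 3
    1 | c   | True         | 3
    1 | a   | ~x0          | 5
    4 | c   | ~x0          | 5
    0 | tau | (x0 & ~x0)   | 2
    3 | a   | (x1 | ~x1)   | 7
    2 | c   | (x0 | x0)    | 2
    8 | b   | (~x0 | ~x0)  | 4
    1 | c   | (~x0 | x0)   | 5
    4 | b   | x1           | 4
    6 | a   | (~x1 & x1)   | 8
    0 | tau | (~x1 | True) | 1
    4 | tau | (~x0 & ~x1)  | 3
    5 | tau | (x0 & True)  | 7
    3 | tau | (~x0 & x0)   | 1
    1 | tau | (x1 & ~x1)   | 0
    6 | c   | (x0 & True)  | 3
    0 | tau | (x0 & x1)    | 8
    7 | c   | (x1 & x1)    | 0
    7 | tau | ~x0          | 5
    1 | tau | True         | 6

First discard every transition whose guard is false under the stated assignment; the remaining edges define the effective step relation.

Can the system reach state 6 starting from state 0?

After dropping false guards: 11 live edges.
depth 0: {0}
depth 1: {1}  now seen {0,1}
depth 2: {3,5,6}  now seen {0,1,3,5,6}
depth 3: {4,7,8}  now seen {0,1,3,4,5,6,7,8}
Reachable = {0,1,3,4,5,6,7,8}
trace reaching 6: tau·tau

Answer: REACHABLE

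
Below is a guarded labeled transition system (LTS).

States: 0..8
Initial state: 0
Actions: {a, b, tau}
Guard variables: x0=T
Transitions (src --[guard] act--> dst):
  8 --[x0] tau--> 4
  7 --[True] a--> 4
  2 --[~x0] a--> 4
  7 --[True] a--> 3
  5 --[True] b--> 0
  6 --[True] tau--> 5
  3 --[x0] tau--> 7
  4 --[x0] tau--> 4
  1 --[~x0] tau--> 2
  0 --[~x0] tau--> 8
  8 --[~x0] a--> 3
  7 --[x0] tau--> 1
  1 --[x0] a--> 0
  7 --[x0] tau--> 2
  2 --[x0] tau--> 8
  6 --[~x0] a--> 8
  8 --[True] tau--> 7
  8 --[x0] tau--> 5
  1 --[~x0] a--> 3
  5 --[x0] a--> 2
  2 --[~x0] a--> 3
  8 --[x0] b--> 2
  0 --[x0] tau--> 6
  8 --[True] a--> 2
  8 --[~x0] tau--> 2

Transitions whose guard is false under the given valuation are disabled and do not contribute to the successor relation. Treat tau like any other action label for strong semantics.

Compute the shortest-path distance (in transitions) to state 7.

Layered search for 7:
  depth 0: {0}
  depth 1: {6}
  depth 2: {5}
  depth 3: {2}
  depth 4: {8}
  depth 5: {4,7}
7 enters at depth 5; path tau·tau·a·tau·tau

Answer: 5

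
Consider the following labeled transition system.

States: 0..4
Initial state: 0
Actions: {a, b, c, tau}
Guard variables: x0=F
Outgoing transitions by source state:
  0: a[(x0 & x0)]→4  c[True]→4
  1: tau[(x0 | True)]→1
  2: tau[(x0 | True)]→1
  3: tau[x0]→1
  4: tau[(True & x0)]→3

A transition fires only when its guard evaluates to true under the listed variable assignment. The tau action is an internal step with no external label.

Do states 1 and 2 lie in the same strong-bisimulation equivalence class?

Answer: BISIMILAR

Analysis:
Refine partition for ~:
  round 0: {{0,1,2,3,4}}
  round 1: {{0},{1,2},{3,4}}
stable after 2 split(s): 3 block(s)
class of 1: {1,2}; class of 2: {1,2}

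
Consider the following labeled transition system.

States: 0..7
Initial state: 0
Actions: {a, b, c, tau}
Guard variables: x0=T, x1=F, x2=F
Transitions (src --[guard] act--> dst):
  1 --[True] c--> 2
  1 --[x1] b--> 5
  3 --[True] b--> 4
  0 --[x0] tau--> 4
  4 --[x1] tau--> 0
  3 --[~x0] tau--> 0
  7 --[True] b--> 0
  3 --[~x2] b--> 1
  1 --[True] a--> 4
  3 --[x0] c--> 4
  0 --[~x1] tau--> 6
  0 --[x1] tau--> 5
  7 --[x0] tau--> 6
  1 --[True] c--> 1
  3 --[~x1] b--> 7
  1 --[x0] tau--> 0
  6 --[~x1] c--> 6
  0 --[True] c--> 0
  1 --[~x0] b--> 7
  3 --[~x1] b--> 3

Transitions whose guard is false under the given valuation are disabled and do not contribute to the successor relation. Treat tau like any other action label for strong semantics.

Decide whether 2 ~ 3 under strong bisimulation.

Answer: NOT BISIMILAR

Working:
Compute ~ classes (split until stable):
  P[0] = {{0,1,2,3,4,5,6,7}}
  P[1] = {{0},{1},{2,4,5},{3},{6},{7}}
stable after 2 split(s): 6 block(s)
2∈{2,4,5}, 3∈{3}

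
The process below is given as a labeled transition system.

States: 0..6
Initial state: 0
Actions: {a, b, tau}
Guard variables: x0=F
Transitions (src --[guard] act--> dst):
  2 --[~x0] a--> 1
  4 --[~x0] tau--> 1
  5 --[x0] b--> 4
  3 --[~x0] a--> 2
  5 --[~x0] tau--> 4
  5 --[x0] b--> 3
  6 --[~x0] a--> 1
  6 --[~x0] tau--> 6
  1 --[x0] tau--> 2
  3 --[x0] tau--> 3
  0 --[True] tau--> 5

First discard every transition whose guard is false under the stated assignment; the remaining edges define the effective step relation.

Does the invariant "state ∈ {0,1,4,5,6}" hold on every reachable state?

Allowed set {0,1,4,5,6}
Reach set: {0,1,4,5}
  0: ok
  1: ok
  4: ok
  5: ok

Answer: INVARIANT HOLDS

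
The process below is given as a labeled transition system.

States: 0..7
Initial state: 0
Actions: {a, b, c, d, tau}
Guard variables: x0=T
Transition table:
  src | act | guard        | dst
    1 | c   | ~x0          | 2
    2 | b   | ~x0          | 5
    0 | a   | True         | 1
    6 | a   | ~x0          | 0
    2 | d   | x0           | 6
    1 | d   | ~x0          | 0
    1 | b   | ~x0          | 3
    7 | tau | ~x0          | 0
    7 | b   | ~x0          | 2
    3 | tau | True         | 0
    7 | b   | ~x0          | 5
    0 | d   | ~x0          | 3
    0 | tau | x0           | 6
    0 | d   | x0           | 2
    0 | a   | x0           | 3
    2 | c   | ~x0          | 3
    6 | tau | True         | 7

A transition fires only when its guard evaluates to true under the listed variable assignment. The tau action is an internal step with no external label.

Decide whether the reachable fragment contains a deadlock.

Answer: DEADLOCK at state 1

Analysis:
R = {0,1,2,3,6,7}
  0: a→1  a→3  d→2  tau→6  [deg 4]
  1: ∅  [deadlock]
  2: d→6  [deg 1]
  3: tau→0  [deg 1]
  6: tau→7  [deg 1]
  7: ∅  [deadlock]
Path to 1: a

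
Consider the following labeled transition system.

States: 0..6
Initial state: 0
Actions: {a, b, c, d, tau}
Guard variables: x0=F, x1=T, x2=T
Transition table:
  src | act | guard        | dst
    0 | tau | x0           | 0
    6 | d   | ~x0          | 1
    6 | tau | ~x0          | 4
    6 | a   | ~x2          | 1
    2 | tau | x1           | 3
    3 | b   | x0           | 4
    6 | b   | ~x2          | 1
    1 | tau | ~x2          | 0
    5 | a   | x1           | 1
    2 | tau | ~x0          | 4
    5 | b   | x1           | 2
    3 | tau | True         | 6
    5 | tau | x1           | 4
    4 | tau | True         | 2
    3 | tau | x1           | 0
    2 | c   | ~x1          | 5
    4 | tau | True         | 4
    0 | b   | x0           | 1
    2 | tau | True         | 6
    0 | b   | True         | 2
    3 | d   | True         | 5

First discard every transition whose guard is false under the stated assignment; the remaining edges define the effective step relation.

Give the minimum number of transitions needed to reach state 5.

Answer: 3

Working:
Breadth-first toward 5:
  L0 = {0}
  L1 = {2}
  L2 = {3,4,6}
  L3 = {1,5}
5 enters at depth 3; path b·tau·d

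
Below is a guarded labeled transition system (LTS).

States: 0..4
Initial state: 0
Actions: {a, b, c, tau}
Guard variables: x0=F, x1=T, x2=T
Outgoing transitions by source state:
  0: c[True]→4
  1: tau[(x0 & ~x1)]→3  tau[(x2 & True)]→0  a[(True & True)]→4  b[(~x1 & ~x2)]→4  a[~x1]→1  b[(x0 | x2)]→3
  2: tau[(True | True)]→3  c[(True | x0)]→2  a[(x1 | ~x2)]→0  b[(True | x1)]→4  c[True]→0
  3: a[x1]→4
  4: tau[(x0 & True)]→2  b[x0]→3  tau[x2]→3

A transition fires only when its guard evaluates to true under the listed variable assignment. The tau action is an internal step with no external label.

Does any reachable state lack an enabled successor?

Answer: DEADLOCK-FREE

Analysis:
Reach set: {0,3,4}
  0: c→4  [deg 1]
  3: a→4  [deg 1]
  4: tau→3  [deg 1]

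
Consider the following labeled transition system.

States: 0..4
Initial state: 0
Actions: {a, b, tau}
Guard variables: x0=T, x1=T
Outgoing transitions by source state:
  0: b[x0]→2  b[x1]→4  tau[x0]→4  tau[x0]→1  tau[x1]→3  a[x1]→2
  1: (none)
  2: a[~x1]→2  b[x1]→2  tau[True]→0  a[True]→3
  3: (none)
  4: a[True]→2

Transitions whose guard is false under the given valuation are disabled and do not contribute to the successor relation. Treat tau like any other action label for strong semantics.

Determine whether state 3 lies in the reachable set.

Answer: REACHABLE

Analysis:
After dropping false guards: 10 live edges.
L0 = {0}
L1 = {1,2,3,4}  cumulative {0,1,2,3,4}
Reachable = {0,1,2,3,4}
trace reaching 3: tau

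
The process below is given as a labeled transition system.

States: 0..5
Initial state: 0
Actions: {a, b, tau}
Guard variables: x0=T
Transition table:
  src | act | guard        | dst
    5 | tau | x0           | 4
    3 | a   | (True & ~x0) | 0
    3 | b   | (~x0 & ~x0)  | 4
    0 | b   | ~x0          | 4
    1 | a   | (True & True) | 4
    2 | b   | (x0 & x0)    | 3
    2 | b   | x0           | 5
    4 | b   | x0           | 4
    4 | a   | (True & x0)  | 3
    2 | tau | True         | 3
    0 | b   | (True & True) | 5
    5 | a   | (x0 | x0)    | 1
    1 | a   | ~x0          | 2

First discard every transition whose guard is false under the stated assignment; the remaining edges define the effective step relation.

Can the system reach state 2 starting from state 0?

Guard filter leaves 9 enabled edge(s).
L0 = {0}
L1 = {5}  total {0,5}
L2 = {1,4}  total {0,1,4,5}
L3 = {3}  total {0,1,3,4,5}
Reachable = {0,1,3,4,5}

Answer: UNREACHABLE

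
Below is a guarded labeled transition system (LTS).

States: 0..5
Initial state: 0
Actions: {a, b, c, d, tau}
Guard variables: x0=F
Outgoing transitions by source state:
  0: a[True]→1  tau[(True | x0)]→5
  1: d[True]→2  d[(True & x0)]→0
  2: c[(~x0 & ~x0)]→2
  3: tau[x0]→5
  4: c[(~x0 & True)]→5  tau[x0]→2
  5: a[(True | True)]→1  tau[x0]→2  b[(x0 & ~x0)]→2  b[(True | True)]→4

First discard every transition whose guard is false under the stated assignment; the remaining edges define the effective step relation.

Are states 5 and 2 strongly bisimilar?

Answer: NOT BISIMILAR

Working:
Refine partition for ~:
  round 0: {{0,1,2,3,4,5}}
  round 1: {{0},{1},{2,4},{3},{5}}
  round 2: {{0},{1},{2},{3},{4},{5}}
6 equivalence class(es) (converged in 3)
5∈{5}, 2∈{2}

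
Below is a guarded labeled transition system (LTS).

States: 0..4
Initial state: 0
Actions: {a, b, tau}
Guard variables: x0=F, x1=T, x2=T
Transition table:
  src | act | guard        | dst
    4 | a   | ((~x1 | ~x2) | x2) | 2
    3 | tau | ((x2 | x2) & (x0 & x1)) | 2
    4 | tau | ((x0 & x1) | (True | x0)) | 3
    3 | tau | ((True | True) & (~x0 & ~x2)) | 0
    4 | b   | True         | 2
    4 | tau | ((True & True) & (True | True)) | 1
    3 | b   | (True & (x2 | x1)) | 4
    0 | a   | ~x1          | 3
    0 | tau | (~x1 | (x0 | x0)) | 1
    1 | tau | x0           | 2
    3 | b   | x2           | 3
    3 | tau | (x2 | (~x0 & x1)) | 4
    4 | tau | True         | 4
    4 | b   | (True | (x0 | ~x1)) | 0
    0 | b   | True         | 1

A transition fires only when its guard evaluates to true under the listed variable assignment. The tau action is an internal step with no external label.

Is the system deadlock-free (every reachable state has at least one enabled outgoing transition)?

Answer: DEADLOCK at state 1

Analysis:
Reach set: {0,1}
  0: b→1  [1 out]
  1: ∅  [no exit]
Path to 1: b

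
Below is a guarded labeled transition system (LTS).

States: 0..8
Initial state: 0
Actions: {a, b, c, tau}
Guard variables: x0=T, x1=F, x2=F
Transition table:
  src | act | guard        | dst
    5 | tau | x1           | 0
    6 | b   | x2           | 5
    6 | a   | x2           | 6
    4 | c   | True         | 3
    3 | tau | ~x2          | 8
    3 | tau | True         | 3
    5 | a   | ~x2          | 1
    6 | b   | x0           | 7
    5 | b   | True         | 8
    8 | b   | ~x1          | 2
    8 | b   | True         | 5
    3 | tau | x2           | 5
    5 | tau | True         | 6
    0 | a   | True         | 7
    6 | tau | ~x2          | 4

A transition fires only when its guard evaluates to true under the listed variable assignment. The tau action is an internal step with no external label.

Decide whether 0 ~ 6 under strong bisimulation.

Compute ~ classes (split until stable):
  P[0] = {{0,1,2,3,4,5,6,7,8}}
  P[1] = {{0},{1,2,7},{3},{4},{5},{6},{8}}
7 equivalence class(es) (converged in 2)
[0]={0}  [6]={6}

Answer: NOT BISIMILAR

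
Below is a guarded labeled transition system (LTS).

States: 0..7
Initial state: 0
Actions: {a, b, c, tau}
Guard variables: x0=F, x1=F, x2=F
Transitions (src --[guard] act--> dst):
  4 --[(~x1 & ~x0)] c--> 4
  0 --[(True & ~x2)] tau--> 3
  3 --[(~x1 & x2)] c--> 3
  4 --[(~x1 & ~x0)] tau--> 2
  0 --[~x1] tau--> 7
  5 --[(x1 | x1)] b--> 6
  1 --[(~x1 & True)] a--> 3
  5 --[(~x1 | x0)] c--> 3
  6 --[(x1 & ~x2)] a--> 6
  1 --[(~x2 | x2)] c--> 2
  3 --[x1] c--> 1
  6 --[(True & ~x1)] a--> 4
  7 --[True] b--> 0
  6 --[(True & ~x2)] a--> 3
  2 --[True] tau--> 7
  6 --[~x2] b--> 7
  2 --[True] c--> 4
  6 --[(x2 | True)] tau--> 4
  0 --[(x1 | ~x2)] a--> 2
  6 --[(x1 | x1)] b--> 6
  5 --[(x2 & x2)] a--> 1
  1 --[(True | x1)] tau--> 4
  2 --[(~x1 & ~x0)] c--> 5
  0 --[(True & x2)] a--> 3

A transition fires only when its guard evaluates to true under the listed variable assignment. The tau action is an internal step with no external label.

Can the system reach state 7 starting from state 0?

Answer: REACHABLE

Analysis:
Guard filter leaves 17 enabled edge(s).
L0 = {0}
L1 = {2,3,7}  cumulative {0,2,3,7}
L2 = {4,5}  cumulative {0,2,3,4,5,7}
Reach set: {0,2,3,4,5,7}
trace reaching 7: tau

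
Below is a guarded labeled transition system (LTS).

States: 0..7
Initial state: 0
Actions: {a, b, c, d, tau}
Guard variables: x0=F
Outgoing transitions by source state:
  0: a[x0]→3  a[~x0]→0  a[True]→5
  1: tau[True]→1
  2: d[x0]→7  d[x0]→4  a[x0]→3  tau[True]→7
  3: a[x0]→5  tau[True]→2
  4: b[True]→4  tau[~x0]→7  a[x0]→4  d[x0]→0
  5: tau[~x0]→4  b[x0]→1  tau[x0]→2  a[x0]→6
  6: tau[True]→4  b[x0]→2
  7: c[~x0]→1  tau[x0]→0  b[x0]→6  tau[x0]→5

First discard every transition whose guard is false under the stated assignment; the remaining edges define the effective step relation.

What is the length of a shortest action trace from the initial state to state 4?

BFS to 4:
  L0 = {0}
  L1 = {5}
  L2 = {4}
depth(4)=2, e.g. a·tau

Answer: 2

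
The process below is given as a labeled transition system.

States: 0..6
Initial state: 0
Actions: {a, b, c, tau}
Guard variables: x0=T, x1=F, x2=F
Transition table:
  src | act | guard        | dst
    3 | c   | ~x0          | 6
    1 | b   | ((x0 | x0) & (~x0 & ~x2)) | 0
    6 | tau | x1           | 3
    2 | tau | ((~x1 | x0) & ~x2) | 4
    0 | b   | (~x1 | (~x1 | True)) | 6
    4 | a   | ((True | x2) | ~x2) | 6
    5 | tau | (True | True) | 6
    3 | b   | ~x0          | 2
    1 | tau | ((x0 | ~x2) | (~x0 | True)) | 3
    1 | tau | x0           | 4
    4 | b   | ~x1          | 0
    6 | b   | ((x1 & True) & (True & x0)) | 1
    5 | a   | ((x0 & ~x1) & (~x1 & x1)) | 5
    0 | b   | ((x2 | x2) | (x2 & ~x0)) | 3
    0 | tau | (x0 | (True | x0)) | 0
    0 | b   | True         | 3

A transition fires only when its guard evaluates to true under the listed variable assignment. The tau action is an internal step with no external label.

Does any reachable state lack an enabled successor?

Answer: DEADLOCK at state 3

Working:
Reach set: {0,3,6}
  0: b→3  b→6  tau→0  [3 out]
  3: ∅  [STUCK]
  6: ∅  [STUCK]
trace reaching 3: b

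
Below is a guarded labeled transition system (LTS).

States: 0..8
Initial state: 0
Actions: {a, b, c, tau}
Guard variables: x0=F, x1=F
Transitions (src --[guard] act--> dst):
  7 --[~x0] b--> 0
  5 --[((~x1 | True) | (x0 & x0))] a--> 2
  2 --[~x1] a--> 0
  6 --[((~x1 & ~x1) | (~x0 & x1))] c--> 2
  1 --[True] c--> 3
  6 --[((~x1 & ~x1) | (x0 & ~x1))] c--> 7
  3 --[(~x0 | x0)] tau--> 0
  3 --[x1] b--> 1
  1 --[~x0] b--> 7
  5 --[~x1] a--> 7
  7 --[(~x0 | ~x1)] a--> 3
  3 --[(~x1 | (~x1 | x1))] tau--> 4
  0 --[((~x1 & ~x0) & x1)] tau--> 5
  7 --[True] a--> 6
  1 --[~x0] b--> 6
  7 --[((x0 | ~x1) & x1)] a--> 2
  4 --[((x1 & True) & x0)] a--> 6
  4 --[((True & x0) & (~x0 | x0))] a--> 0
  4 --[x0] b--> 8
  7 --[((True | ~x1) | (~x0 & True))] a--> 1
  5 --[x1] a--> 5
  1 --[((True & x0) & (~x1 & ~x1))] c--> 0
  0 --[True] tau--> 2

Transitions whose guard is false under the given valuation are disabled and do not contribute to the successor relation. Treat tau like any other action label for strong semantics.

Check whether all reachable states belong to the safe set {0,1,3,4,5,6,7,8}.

Answer: INVARIANT VIOLATED at state 2

Analysis:
Safe = {0,1,3,4,5,6,7,8}
Reachable = {0,2}
  0: ok
  2: VIOLATES
reach 2 via tau — violates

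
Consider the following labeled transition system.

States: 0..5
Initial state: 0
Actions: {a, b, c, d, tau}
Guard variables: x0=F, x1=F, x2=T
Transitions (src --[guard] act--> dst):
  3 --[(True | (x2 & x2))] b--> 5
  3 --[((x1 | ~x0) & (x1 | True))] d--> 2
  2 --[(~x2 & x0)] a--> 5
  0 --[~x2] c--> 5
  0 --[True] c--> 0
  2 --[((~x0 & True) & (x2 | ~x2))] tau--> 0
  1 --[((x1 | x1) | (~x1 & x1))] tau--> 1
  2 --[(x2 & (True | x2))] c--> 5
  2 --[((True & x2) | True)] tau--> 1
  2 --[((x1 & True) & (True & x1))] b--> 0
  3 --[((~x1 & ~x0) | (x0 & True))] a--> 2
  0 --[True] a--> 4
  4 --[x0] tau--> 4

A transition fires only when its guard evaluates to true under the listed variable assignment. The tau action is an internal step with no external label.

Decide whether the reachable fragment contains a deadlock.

Reachable = {0,4}
  0: a→4  c→0  [2 out]
  4: ∅  [STUCK]
witness 4: a

Answer: DEADLOCK at state 4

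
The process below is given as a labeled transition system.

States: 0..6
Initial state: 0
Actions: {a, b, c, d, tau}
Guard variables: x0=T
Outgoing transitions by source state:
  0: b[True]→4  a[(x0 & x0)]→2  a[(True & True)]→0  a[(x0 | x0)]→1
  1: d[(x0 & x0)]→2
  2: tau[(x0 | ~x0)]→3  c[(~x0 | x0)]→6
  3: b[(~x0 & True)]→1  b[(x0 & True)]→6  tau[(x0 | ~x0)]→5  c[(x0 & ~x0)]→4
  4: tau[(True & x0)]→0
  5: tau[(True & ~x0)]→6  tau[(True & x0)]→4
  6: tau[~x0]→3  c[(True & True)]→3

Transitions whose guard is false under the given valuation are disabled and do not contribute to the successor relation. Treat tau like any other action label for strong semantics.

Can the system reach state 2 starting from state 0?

Answer: REACHABLE

Working:
After dropping false guards: 12 live edges.
L0 = {0}
L1 = {1,2,4}  now seen {0,1,2,4}
L2 = {3,6}  now seen {0,1,2,3,4,6}
L3 = {5}  now seen {0,1,2,3,4,5,6}
Reach set: {0,1,2,3,4,5,6}
Path to 2: a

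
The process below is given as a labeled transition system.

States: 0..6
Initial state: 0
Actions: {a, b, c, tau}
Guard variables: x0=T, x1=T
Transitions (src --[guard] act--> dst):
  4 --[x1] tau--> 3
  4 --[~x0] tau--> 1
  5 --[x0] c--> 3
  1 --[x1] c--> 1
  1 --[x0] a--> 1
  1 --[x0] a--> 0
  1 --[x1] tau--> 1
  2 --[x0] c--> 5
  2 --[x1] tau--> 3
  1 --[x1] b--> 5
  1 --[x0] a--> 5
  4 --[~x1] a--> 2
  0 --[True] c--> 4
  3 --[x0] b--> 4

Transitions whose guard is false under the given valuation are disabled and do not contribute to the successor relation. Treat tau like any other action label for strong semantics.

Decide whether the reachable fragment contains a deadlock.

Answer: DEADLOCK-FREE

Analysis:
Reachable = {0,3,4}
  0: c→4  [deg 1]
  3: b→4  [deg 1]
  4: tau→3  [deg 1]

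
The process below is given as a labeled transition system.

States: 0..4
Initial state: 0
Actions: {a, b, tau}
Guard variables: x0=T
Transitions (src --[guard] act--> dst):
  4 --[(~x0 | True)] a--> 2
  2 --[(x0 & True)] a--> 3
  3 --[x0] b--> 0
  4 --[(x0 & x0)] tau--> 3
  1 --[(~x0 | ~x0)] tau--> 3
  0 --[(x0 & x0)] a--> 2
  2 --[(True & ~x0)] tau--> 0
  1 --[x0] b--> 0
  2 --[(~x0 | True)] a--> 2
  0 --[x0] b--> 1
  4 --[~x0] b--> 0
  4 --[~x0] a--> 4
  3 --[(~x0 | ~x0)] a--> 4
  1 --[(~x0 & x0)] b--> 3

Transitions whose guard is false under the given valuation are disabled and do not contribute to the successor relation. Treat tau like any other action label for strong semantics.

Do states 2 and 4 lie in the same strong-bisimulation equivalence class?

Compute ~ classes (split until stable):
  π0 = {{0,1,2,3,4}}
  π1 = {{0},{1,3},{2},{4}}
stable after 2 split(s): 4 block(s)
[2]={2}  [4]={4}

Answer: NOT BISIMILAR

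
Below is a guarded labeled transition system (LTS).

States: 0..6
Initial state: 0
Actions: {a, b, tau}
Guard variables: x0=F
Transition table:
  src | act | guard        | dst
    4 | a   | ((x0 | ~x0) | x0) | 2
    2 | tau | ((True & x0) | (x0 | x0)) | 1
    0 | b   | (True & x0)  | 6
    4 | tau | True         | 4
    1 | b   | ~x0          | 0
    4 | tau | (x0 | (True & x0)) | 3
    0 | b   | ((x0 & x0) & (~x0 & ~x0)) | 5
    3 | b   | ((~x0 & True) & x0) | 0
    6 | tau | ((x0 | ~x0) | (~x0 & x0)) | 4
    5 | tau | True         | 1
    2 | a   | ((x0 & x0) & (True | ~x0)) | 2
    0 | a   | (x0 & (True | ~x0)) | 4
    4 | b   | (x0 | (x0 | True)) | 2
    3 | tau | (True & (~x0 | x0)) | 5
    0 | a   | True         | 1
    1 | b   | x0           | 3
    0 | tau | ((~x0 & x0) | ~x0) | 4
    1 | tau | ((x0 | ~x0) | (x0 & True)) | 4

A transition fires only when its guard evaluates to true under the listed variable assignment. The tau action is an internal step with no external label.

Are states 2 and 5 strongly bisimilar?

Answer: NOT BISIMILAR

Trace:
Refine partition for ~:
  round 0: {{0,1,2,3,4,5,6}}
  round 1: {{0},{1},{2},{3,5,6},{4}}
  round 2: {{0},{1},{2},{3},{4},{5},{6}}
Fixed point at round 3; 7 class(es).
class of 2: {2}; class of 5: {5}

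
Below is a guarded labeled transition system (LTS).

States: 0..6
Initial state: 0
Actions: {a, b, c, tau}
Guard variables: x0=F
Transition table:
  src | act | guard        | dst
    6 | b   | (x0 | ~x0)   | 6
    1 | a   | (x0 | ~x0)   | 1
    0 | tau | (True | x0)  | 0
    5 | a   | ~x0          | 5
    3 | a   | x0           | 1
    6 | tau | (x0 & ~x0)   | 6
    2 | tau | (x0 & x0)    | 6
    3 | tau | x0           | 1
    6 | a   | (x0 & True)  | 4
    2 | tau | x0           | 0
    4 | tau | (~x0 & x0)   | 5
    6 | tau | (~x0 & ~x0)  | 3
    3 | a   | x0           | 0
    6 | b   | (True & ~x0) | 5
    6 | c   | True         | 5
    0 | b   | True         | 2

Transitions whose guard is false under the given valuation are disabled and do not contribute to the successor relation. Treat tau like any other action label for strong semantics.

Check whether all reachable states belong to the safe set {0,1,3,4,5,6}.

Inv-set: {0,1,3,4,5,6}
Reach set: {0,2}
  0: safe
  2: VIOLATES
counterexample path to 2: b

Answer: INVARIANT VIOLATED at state 2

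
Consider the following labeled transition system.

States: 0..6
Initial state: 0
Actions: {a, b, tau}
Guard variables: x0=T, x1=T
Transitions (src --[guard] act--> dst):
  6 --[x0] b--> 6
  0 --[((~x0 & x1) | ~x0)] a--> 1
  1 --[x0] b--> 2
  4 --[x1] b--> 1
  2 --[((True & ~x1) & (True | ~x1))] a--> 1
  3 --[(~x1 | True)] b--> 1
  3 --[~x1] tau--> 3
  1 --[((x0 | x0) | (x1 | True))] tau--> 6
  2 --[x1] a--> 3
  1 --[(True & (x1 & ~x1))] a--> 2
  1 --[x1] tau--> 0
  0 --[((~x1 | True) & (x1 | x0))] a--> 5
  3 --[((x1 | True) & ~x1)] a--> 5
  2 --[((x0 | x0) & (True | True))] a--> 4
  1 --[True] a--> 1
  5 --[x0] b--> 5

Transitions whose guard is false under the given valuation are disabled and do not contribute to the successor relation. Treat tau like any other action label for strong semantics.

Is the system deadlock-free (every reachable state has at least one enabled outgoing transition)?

Answer: DEADLOCK-FREE

Trace:
Reachable = {0,5}
  0: a→5  [1 out]
  5: b→5  [1 out]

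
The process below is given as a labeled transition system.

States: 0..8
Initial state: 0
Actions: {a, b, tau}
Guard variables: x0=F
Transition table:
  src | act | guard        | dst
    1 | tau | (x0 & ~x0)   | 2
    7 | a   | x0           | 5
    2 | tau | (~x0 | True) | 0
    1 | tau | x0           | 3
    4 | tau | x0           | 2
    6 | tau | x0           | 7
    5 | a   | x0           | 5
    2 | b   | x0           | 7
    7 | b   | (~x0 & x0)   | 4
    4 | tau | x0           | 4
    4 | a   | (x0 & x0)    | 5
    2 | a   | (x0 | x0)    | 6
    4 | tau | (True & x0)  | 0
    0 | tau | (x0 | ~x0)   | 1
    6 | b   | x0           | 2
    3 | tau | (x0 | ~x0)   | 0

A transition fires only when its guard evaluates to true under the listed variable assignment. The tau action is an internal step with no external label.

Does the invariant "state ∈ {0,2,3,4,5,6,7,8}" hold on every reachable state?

Safe = {0,2,3,4,5,6,7,8}
R = {0,1}
  0: ok
  1: VIOLATES
witness against invariant: tau → 1

Answer: INVARIANT VIOLATED at state 1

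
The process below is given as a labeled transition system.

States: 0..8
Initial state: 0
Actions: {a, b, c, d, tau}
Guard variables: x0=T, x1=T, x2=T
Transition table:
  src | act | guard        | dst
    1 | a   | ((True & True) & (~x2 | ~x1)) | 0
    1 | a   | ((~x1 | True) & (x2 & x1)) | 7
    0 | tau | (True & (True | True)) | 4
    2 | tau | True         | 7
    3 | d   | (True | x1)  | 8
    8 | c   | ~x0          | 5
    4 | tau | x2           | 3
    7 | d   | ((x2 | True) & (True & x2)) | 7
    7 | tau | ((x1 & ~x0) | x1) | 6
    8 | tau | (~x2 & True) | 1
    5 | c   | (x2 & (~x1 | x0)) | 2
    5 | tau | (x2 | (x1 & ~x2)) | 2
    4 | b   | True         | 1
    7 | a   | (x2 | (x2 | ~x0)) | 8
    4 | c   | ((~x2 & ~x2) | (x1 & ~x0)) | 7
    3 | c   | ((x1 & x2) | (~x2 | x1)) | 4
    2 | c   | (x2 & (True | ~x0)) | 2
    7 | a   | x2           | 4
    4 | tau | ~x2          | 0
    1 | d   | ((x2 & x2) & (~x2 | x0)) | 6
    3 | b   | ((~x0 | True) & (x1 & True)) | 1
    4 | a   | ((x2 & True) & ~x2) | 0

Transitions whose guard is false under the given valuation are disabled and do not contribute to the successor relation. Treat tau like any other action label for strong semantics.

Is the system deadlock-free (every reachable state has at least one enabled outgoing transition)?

Answer: DEADLOCK at state 6

Trace:
Reach set: {0,1,3,4,6,7,8}
  0: tau→4  [deg 1]
  1: a→7  d→6  [deg 2]
  3: b→1  c→4  d→8  [deg 3]
  4: b→1  tau→3  [deg 2]
  6: ∅  [no exit]
  7: a→4  a→8  d→7  tau→6  [deg 4]
  8: ∅  [no exit]
trace reaching 6: tau·b·d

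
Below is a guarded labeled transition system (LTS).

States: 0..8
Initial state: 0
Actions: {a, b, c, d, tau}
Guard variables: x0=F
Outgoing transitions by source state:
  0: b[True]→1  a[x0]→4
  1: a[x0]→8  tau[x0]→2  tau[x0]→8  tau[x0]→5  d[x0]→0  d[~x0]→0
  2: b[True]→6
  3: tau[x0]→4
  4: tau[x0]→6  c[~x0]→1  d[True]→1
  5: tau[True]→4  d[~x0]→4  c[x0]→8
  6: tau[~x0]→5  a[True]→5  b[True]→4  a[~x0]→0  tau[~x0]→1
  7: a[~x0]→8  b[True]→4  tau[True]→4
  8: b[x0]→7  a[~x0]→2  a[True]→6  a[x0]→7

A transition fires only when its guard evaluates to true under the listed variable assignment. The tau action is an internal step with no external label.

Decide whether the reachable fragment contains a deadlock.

Reachable = {0,1}
  0: b→1  [deg 1]
  1: d→0  [deg 1]

Answer: DEADLOCK-FREE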